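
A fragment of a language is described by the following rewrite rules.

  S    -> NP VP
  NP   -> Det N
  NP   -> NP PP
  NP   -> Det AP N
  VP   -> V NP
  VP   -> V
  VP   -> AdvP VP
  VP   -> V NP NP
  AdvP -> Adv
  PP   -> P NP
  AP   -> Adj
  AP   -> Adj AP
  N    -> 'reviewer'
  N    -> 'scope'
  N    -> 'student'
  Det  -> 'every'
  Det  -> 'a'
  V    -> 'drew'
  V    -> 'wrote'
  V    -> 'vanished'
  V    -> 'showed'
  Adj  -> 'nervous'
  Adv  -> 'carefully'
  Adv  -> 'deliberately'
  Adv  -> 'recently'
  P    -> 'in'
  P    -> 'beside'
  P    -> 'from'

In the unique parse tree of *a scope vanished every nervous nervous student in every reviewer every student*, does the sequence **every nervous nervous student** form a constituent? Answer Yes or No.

Yes

[S [NP [Det a] [N scope]] [VP [V vanished] [NP [NP [Det every] [AP [Adj nervous] [AP [Adj nervous]]] [N student]] [PP [P in] [NP [Det every] [N reviewer]]]] [NP [Det every] [N student]]]]
The words 'every nervous nervous student' are exhaustively dominated by a single NP node (built by NP → Det AP N), so they form a constituent.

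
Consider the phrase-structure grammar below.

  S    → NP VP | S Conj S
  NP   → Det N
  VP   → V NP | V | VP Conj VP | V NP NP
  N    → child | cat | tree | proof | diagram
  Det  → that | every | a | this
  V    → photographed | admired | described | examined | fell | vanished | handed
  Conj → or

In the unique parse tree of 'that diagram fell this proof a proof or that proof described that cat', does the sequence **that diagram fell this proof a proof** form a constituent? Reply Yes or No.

[S [S [NP [Det that] [N diagram]] [VP [V fell] [NP [Det this] [N proof]] [NP [Det a] [N proof]]]] [Conj or] [S [NP [Det that] [N proof]] [VP [V described] [NP [Det that] [N cat]]]]]
The words 'that diagram fell this proof a proof' are exhaustively dominated by a single S node (built by S → NP VP), so they form a constituent.

Yes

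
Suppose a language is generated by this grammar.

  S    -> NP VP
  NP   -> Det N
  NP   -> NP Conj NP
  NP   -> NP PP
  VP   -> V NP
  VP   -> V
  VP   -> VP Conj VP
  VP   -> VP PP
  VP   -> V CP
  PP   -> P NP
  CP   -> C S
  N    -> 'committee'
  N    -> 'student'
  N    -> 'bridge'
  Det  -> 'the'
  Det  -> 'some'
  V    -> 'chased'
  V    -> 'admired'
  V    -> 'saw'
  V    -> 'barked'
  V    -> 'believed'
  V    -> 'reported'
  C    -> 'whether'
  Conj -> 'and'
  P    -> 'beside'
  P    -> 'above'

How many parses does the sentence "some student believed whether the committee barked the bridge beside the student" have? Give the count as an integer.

3

Two of the 3 distinct bracketings:
[S [NP [Det some] [N student]] [VP [VP [V believed] [CP [C whether] [S [NP [Det the] [N committee]] [VP [V barked] [NP [Det the] [N bridge]]]]]] [PP [P beside] [NP [Det the] [N student]]]]]
[S [NP [Det some] [N student]] [VP [V believed] [CP [C whether] [S [NP [Det the] [N committee]] [VP [V barked] [NP [NP [Det the] [N bridge]] [PP [P beside] [NP [Det the] [N student]]]]]]]]]
The difference turns on whether NP → NP PP is used at the relevant span, versus an alternative expansion of NP.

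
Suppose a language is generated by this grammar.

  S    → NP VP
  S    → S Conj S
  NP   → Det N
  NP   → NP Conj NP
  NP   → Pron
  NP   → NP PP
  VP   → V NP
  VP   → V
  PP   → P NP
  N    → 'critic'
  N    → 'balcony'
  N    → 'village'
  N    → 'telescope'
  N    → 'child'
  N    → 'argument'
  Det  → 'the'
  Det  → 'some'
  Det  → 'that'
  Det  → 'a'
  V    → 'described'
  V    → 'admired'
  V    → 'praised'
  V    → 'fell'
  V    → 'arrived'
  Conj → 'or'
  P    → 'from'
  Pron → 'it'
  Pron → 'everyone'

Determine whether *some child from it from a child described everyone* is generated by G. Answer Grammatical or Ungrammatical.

Grammatical

S
  NP
    NP
      Det: some
      N: child
    PP
      P: from
      NP
        NP
          Pron: it
        PP
          P: from
          NP
            Det: a
            N: child
  VP
    V: described
    NP
      Pron: everyone
Every word is introduced by a lexical rule and the phrasal rules combine the resulting categories into a single S.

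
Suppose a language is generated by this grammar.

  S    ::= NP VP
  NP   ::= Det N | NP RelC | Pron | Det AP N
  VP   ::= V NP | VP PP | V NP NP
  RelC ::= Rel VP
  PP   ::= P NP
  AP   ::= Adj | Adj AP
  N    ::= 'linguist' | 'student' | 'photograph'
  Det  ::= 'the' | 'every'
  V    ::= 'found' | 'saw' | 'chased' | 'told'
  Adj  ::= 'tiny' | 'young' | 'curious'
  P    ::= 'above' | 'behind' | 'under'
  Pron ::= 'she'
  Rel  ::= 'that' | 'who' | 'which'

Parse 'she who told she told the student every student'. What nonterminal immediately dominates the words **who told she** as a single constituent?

RelC

[S [NP [NP [Pron she]] [RelC [Rel who] [VP [V told] [NP [Pron she]]]]] [VP [V told] [NP [Det the] [N student]] [NP [Det every] [N student]]]]
The span 'who told she' is the RelC node built by RelC → Rel VP.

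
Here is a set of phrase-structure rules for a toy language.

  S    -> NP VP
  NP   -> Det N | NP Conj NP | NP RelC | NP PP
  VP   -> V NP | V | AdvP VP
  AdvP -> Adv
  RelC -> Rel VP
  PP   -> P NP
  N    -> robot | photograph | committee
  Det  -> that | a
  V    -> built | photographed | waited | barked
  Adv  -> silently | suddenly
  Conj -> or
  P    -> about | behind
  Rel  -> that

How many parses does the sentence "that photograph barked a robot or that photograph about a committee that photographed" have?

5

Two of the 5 distinct bracketings:
[S [NP [Det that] [N photograph]] [VP [V barked] [NP [NP [Det a] [N robot]] [Conj or] [NP [NP [NP [Det that] [N photograph]] [PP [P about] [NP [Det a] [N committee]]]] [RelC [Rel that] [VP [V photographed]]]]]]]
[S [NP [Det that] [N photograph]] [VP [V barked] [NP [NP [Det a] [N robot]] [Conj or] [NP [NP [Det that] [N photograph]] [PP [P about] [NP [NP [Det a] [N committee]] [RelC [Rel that] [VP [V photographed]]]]]]]]]
The trees differ in how a recursive rule is bracketed over the same span.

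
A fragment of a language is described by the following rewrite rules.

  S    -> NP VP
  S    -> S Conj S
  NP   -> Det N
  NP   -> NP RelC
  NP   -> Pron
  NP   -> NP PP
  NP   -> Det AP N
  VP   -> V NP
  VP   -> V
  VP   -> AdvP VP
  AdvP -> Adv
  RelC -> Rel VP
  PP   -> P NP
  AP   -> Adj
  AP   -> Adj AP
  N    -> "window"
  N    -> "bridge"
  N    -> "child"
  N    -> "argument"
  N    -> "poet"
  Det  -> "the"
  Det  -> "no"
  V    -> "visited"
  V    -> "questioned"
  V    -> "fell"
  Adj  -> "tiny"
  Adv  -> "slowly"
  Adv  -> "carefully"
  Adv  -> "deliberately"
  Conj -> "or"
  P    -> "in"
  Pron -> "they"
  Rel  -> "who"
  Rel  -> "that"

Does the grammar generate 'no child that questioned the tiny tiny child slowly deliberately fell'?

S
  NP
    NP
      Det: no
      N: child
    RelC
      Rel: that
      VP
        V: questioned
        NP
          Det: the
          AP
            Adj: tiny
            AP
              Adj: tiny
          N: child
  VP
    AdvP
      Adv: slowly
    VP
      AdvP
        Adv: deliberately
      VP
        V: fell
Each bracket corresponds to one application of a listed rule, so the string is derivable from S.

Grammatical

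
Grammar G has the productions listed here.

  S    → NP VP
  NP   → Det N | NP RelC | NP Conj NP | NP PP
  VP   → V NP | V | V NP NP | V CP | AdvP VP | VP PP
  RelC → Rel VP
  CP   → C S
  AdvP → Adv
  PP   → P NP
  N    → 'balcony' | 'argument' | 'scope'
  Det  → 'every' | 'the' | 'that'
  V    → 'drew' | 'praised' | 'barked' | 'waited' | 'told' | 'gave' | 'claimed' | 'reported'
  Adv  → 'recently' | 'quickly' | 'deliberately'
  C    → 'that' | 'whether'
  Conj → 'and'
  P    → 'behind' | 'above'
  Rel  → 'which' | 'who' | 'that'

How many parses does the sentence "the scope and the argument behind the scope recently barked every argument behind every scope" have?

Two of the 6 distinct bracketings:
[S [NP [NP [Det the] [N scope]] [Conj and] [NP [NP [Det the] [N argument]] [PP [P behind] [NP [Det the] [N scope]]]]] [VP [AdvP [Adv recently]] [VP [V barked] [NP [NP [Det every] [N argument]] [PP [P behind] [NP [Det every] [N scope]]]]]]]
[S [NP [NP [Det the] [N scope]] [Conj and] [NP [NP [Det the] [N argument]] [PP [P behind] [NP [Det the] [N scope]]]]] [VP [AdvP [Adv recently]] [VP [VP [V barked] [NP [Det every] [N argument]]] [PP [P behind] [NP [Det every] [N scope]]]]]]
The difference turns on whether VP → VP PP is used at the relevant span, versus an alternative expansion of VP.

6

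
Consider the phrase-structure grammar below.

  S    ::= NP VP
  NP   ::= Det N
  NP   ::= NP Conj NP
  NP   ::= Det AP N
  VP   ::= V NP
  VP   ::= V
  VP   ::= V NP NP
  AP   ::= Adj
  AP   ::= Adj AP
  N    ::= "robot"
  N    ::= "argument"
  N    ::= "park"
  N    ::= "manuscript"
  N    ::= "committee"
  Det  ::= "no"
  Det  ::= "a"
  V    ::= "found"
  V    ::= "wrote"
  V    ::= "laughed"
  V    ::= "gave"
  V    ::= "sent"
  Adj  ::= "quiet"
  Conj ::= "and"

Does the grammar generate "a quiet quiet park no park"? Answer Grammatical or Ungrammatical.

Ungrammatical

For S → NP VP, the only prefix that parses as NP is 'a quiet quiet park', but the remainder 'no park' is not a VP under these rules.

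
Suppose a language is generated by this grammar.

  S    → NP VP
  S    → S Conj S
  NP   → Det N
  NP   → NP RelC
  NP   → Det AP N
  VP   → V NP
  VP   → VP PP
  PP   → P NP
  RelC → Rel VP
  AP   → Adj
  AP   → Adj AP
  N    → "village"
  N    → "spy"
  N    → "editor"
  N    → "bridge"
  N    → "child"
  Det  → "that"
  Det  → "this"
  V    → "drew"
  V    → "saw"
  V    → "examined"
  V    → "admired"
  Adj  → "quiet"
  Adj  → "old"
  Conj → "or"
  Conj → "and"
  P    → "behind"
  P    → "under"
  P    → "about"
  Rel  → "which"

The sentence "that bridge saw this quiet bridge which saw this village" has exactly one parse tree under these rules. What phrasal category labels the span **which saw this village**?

[S [NP [Det that] [N bridge]] [VP [V saw] [NP [NP [Det this] [AP [Adj quiet]] [N bridge]] [RelC [Rel which] [VP [V saw] [NP [Det this] [N village]]]]]]]
The span 'which saw this village' is the RelC node built by RelC → Rel VP.

RelC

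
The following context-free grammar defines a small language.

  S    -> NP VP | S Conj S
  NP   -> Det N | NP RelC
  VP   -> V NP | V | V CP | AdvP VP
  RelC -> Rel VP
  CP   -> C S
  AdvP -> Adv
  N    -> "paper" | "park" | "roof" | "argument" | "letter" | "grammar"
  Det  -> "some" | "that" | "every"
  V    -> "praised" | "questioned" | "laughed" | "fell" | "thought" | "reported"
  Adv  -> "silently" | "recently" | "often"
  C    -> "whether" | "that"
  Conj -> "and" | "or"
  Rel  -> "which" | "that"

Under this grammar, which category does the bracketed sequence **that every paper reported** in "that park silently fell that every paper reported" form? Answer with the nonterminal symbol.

CP

S
  NP
    Det: that
    N: park
  VP
    AdvP
      Adv: silently
    VP
      V: fell
      CP
        C: that
        S
          NP
            Det: every
            N: paper
          VP
            V: reported
The span 'that every paper reported' is the CP node built by CP → C S.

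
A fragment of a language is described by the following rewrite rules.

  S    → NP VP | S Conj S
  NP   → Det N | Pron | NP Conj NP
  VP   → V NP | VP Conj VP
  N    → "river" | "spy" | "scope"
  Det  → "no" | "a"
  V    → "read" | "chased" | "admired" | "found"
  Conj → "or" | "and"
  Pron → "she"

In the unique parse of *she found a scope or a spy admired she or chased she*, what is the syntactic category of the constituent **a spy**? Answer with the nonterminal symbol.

NP

[S [S [NP [Pron she]] [VP [V found] [NP [Det a] [N scope]]]] [Conj or] [S [NP [Det a] [N spy]] [VP [VP [V admired] [NP [Pron she]]] [Conj or] [VP [V chased] [NP [Pron she]]]]]]
The span 'a spy' is the NP node built by NP → Det N.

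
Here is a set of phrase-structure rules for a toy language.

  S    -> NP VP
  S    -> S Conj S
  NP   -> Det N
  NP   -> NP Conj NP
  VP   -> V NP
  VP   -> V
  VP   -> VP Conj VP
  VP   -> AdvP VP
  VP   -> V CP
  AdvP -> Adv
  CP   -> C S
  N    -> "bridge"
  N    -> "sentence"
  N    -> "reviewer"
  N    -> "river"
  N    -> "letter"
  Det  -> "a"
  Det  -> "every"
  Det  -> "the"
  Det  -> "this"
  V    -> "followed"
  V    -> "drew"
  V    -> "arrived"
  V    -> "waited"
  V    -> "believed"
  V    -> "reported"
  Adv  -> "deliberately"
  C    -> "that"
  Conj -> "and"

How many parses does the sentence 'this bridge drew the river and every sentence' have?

[S [NP [Det this] [N bridge]] [VP [V drew] [NP [NP [Det the] [N river]] [Conj and] [NP [Det every] [N sentence]]]]]
No rule offers an alternative attachment or grouping for any span, so this is the only derivation.

1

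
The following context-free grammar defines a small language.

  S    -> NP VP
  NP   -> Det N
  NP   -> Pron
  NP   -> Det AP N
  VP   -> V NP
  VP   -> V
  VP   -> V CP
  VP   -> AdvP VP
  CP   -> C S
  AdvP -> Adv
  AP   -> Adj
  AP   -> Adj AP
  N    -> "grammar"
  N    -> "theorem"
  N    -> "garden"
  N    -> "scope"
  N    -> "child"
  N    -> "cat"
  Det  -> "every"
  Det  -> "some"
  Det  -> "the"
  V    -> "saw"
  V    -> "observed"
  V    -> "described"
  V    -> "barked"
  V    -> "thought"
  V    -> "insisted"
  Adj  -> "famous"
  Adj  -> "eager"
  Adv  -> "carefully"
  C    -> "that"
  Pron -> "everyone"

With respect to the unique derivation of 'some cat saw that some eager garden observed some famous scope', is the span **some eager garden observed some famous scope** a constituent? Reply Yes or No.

[S [NP [Det some] [N cat]] [VP [V saw] [CP [C that] [S [NP [Det some] [AP [Adj eager]] [N garden]] [VP [V observed] [NP [Det some] [AP [Adj famous]] [N scope]]]]]]]
The words 'some eager garden observed some famous scope' are exhaustively dominated by a single S node (built by S → NP VP), so they form a constituent.

Yes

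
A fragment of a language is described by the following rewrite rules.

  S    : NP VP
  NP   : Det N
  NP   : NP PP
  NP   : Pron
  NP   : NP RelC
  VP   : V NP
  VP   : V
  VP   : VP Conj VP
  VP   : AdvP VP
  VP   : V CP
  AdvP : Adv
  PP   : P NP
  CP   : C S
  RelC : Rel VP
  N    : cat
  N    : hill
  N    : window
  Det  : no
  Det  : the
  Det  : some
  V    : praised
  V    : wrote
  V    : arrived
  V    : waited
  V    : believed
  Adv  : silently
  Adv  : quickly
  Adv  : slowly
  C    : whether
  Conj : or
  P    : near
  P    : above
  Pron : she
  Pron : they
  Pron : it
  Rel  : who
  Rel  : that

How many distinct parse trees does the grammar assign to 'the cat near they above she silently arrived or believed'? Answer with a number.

Two of the 4 distinct bracketings:
[S [NP [NP [Det the] [N cat]] [PP [P near] [NP [NP [Pron they]] [PP [P above] [NP [Pron she]]]]]] [VP [VP [AdvP [Adv silently]] [VP [V arrived]]] [Conj or] [VP [V believed]]]]
[S [NP [NP [Det the] [N cat]] [PP [P near] [NP [NP [Pron they]] [PP [P above] [NP [Pron she]]]]]] [VP [AdvP [Adv silently]] [VP [VP [V arrived]] [Conj or] [VP [V believed]]]]]
The trees differ in how a recursive rule is bracketed over the same span.

4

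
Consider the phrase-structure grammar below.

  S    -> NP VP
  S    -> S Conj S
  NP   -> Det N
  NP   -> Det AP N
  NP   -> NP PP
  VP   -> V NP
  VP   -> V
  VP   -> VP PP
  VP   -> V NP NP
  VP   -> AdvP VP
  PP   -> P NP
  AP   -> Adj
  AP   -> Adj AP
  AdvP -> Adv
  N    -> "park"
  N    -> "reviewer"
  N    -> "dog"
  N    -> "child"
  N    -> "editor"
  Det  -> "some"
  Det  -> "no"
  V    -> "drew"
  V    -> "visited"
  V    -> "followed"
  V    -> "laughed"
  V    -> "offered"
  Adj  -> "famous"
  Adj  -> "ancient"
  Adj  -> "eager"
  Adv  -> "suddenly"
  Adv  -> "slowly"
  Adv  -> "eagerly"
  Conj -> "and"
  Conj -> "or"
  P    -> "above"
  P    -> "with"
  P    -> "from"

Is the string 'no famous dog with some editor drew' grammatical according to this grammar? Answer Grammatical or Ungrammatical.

Grammatical

[S [NP [NP [Det no] [AP [Adj famous]] [N dog]] [PP [P with] [NP [Det some] [N editor]]]] [VP [V drew]]]
Each bracket corresponds to one application of a listed rule, so the string is derivable from S.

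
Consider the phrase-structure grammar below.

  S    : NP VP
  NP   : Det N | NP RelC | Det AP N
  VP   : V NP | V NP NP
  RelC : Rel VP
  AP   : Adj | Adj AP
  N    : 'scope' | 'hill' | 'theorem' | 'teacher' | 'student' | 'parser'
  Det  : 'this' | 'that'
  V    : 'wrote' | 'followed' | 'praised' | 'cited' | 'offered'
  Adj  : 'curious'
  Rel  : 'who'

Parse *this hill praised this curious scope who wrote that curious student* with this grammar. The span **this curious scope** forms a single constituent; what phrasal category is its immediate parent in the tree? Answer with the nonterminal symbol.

S
  NP
    Det: this
    N: hill
  VP
    V: praised
    NP
      NP
        Det: this
        AP
          Adj: curious
        N: scope
      RelC
        Rel: who
        VP
          V: wrote
          NP
            Det: that
            AP
              Adj: curious
            N: student
The span 'this curious scope' is the NP node built by NP → Det AP N.
Its mother is the NP built by NP → NP RelC.

NP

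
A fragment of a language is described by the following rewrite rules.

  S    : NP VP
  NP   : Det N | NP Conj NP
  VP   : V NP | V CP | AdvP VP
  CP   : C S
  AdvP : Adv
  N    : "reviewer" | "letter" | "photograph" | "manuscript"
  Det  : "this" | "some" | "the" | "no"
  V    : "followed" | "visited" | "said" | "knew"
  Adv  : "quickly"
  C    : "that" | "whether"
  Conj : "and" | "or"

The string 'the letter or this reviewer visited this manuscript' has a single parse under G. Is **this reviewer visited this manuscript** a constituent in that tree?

[S [NP [NP [Det the] [N letter]] [Conj or] [NP [Det this] [N reviewer]]] [VP [V visited] [NP [Det this] [N manuscript]]]]
The smallest constituent containing 'this reviewer visited this manuscript' is the S spanning 'the letter or this reviewer visited this manuscript'; no single node in the tree dominates exactly the given words.

No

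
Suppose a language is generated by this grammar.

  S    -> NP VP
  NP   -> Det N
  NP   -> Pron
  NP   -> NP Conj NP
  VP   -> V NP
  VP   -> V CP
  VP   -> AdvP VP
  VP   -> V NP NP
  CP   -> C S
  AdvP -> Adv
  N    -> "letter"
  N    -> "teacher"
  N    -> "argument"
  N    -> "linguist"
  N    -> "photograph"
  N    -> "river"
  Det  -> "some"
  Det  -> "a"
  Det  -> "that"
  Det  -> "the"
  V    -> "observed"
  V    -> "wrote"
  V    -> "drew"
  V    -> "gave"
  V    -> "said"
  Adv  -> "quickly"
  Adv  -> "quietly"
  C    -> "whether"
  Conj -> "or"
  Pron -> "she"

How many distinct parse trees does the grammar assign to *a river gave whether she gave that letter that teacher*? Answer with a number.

1

[S [NP [Det a] [N river]] [VP [V gave] [CP [C whether] [S [NP [Pron she]] [VP [V gave] [NP [Det that] [N letter]] [NP [Det that] [N teacher]]]]]]]
No rule offers an alternative attachment or grouping for any span, so this is the only derivation.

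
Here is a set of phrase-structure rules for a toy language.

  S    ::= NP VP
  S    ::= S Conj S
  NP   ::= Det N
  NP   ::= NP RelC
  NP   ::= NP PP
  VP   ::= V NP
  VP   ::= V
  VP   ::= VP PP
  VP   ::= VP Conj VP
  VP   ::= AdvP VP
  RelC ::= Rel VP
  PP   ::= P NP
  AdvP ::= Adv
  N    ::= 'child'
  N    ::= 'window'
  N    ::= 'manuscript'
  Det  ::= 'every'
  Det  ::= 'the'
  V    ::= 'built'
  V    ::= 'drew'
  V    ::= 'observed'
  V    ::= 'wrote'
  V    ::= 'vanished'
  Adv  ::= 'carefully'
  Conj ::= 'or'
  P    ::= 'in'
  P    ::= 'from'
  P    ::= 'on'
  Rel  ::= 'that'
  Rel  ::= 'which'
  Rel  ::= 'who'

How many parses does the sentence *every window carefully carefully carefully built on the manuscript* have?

4

Two of the 4 distinct bracketings:
[S [NP [Det every] [N window]] [VP [VP [AdvP [Adv carefully]] [VP [AdvP [Adv carefully]] [VP [AdvP [Adv carefully]] [VP [V built]]]]] [PP [P on] [NP [Det the] [N manuscript]]]]]
[S [NP [Det every] [N window]] [VP [AdvP [Adv carefully]] [VP [VP [AdvP [Adv carefully]] [VP [AdvP [Adv carefully]] [VP [V built]]]] [PP [P on] [NP [Det the] [N manuscript]]]]]]
The trees differ in how a recursive rule is bracketed over the same span.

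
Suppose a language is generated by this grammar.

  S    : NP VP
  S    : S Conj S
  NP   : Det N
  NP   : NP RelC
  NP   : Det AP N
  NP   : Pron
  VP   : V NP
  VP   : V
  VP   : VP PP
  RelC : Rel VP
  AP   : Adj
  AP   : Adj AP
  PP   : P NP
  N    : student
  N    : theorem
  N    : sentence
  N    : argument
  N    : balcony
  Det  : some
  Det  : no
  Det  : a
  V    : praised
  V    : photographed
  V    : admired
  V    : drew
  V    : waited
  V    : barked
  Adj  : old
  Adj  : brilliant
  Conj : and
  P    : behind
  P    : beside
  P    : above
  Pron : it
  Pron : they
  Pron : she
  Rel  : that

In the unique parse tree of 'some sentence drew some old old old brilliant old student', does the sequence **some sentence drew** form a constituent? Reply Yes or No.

[S [NP [Det some] [N sentence]] [VP [V drew] [NP [Det some] [AP [Adj old] [AP [Adj old] [AP [Adj old] [AP [Adj brilliant] [AP [Adj old]]]]]] [N student]]]]
The smallest constituent containing 'some sentence drew' is the S spanning 'some sentence drew some old old old brilliant old student'; no single node in the tree dominates exactly the given words.

No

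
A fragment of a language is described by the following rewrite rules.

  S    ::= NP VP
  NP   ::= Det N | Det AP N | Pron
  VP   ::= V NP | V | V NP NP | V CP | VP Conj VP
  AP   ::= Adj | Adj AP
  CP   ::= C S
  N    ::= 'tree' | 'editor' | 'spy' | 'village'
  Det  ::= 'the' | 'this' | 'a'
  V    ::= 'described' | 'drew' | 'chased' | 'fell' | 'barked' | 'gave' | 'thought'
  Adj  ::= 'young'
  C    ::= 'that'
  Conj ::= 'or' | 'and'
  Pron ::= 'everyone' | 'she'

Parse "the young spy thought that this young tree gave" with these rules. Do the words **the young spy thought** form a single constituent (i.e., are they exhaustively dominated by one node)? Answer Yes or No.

No

[S [NP [Det the] [AP [Adj young]] [N spy]] [VP [V thought] [CP [C that] [S [NP [Det this] [AP [Adj young]] [N tree]] [VP [V gave]]]]]]
The smallest constituent containing 'the young spy thought' is the S spanning 'the young spy thought that this young tree gave'; no single node in the tree dominates exactly the given words.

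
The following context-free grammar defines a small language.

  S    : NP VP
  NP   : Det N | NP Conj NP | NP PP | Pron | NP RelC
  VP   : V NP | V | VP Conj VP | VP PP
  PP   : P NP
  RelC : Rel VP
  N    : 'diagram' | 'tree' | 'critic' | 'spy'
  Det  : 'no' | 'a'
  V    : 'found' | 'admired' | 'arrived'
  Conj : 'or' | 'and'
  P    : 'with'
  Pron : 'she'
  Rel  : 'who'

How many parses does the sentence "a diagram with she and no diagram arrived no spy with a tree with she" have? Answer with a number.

Two of the 10 distinct bracketings:
[S [NP [NP [NP [Det a] [N diagram]] [PP [P with] [NP [Pron she]]]] [Conj and] [NP [Det no] [N diagram]]] [VP [V arrived] [NP [NP [Det no] [N spy]] [PP [P with] [NP [NP [Det a] [N tree]] [PP [P with] [NP [Pron she]]]]]]]]
[S [NP [NP [NP [Det a] [N diagram]] [PP [P with] [NP [Pron she]]]] [Conj and] [NP [Det no] [N diagram]]] [VP [V arrived] [NP [NP [NP [Det no] [N spy]] [PP [P with] [NP [Det a] [N tree]]]] [PP [P with] [NP [Pron she]]]]]]
The trees differ in how a recursive rule is bracketed over the same span.

10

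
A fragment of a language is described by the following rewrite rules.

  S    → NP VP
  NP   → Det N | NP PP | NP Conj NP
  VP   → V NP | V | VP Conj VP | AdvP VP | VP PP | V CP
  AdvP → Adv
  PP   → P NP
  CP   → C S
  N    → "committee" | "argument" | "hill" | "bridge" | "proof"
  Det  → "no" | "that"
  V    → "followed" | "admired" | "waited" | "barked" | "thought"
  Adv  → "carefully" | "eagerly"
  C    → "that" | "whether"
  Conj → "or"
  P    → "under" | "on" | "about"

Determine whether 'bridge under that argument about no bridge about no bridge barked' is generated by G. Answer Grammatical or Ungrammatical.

For S → NP VP, no prefix of the string parses as an NP.

Ungrammatical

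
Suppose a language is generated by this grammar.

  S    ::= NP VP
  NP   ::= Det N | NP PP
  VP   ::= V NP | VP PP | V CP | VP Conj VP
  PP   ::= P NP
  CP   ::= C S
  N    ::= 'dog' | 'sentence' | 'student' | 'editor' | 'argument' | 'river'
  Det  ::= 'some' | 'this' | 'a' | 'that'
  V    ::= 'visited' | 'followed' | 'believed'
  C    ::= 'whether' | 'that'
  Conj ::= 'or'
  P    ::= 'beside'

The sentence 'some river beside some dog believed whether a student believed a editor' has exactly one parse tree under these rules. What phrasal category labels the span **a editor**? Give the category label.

NP

S
  NP
    NP
      Det: some
      N: river
    PP
      P: beside
      NP
        Det: some
        N: dog
  VP
    V: believed
    CP
      C: whether
      S
        NP
          Det: a
          N: student
        VP
          V: believed
          NP
            Det: a
            N: editor
The span 'a editor' is the NP node built by NP → Det N.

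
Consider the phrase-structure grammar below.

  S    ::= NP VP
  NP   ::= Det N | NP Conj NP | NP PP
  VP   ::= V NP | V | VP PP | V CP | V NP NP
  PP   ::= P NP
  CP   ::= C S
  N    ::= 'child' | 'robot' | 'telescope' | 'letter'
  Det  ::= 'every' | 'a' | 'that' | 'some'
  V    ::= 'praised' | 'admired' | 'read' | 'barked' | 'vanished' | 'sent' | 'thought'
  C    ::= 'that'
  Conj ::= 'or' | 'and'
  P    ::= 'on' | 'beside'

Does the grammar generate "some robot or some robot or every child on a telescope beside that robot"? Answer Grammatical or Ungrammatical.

For S → NP VP, every NP-prefix leaves a non-VP remainder: after 'some robot' the remainder is not a VP; after 'some robot or some robot' the remainder is not a VP; after 'some robot or some robot or every child' the remainder is not a VP (and 1 more).

Ungrammatical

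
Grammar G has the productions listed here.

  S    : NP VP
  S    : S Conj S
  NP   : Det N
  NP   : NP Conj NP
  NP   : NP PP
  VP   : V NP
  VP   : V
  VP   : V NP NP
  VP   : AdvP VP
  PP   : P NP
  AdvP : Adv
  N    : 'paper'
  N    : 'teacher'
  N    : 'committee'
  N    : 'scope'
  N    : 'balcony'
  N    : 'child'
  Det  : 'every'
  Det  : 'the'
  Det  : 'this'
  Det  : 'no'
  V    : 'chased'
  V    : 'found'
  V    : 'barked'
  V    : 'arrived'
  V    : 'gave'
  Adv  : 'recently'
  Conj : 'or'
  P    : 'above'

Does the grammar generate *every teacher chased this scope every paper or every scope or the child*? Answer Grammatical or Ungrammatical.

Grammatical

S
  NP
    Det: every
    N: teacher
  VP
    V: chased
    NP
      Det: this
      N: scope
    NP
      NP
        Det: every
        N: paper
      Conj: or
      NP
        NP
          Det: every
          N: scope
        Conj: or
        NP
          Det: the
          N: child
The bracketing above is licensed at every node by one of the given productions, with S at the root.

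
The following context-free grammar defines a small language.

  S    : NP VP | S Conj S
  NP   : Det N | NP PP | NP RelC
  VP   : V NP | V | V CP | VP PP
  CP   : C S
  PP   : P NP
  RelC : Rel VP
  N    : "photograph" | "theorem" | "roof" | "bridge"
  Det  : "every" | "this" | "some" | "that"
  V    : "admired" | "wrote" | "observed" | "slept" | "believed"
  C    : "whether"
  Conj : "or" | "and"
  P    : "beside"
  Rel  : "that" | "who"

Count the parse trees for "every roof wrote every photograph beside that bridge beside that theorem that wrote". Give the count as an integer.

9

Two of the 9 distinct bracketings:
[S [NP [Det every] [N roof]] [VP [V wrote] [NP [NP [Det every] [N photograph]] [PP [P beside] [NP [NP [Det that] [N bridge]] [PP [P beside] [NP [NP [Det that] [N theorem]] [RelC [Rel that] [VP [V wrote]]]]]]]]]]
[S [NP [Det every] [N roof]] [VP [V wrote] [NP [NP [Det every] [N photograph]] [PP [P beside] [NP [NP [NP [Det that] [N bridge]] [PP [P beside] [NP [Det that] [N theorem]]]] [RelC [Rel that] [VP [V wrote]]]]]]]]
The trees differ in how a recursive rule is bracketed over the same span.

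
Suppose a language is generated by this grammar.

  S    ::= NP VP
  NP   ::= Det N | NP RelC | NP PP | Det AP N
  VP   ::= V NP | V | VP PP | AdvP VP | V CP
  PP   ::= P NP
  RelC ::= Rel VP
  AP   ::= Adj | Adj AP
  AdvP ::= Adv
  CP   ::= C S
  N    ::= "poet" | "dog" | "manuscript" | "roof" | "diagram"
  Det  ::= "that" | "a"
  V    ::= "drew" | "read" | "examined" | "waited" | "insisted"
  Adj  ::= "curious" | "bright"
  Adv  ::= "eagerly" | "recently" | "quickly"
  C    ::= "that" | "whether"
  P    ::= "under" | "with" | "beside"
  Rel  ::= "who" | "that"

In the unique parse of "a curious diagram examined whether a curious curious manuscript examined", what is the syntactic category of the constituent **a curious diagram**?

NP

[S [NP [Det a] [AP [Adj curious]] [N diagram]] [VP [V examined] [CP [C whether] [S [NP [Det a] [AP [Adj curious] [AP [Adj curious]]] [N manuscript]] [VP [V examined]]]]]]
The span 'a curious diagram' is the NP node built by NP → Det AP N.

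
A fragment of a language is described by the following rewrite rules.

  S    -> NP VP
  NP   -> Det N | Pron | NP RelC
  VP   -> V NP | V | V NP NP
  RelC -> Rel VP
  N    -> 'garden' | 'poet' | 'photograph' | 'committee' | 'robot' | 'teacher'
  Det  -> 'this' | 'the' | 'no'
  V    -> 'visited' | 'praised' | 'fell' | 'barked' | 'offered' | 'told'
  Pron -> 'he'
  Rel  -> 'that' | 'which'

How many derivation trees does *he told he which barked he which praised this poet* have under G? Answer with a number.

6

Two of the 6 distinct bracketings:
[S [NP [Pron he]] [VP [V told] [NP [NP [Pron he]] [RelC [Rel which] [VP [V barked] [NP [NP [Pron he]] [RelC [Rel which] [VP [V praised] [NP [Det this] [N poet]]]]]]]]]]
[S [NP [Pron he]] [VP [V told] [NP [NP [Pron he]] [RelC [Rel which] [VP [V barked] [NP [NP [Pron he]] [RelC [Rel which] [VP [V praised]]]] [NP [Det this] [N poet]]]]]]]
The difference turns on whether VP → V is used at the relevant span, versus an alternative expansion of VP.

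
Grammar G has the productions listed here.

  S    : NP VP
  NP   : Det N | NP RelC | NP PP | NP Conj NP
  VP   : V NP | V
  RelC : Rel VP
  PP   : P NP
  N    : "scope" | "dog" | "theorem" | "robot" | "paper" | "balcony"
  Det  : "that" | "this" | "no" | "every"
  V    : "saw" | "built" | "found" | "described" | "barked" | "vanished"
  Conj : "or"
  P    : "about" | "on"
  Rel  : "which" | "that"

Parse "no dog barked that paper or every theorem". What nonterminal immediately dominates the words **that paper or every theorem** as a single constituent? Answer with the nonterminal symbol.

[S [NP [Det no] [N dog]] [VP [V barked] [NP [NP [Det that] [N paper]] [Conj or] [NP [Det every] [N theorem]]]]]
The span 'that paper or every theorem' is the NP node built by NP → NP Conj NP.

NP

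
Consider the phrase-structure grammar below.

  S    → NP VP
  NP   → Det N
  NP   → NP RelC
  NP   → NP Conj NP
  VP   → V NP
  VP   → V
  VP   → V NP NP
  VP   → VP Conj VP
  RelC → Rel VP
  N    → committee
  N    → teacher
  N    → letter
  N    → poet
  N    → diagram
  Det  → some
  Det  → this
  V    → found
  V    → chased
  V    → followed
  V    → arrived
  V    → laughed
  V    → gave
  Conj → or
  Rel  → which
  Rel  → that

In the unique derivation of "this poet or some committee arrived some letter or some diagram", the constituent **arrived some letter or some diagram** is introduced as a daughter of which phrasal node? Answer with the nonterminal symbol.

S
  NP
    NP
      Det: this
      N: poet
    Conj: or
    NP
      Det: some
      N: committee
  VP
    V: arrived
    NP
      NP
        Det: some
        N: letter
      Conj: or
      NP
        Det: some
        N: diagram
The span 'arrived some letter or some diagram' is the VP node built by VP → V NP.
Its mother is the S built by S → NP VP.

S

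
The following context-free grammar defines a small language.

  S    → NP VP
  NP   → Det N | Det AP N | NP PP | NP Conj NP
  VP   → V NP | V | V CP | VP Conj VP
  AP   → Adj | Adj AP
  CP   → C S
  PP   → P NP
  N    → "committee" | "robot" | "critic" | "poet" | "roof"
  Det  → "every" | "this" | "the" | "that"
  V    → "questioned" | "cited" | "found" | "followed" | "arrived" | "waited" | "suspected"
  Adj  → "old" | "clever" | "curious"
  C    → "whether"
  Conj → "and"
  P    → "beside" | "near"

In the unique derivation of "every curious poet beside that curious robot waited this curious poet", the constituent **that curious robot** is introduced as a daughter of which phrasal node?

PP

[S [NP [NP [Det every] [AP [Adj curious]] [N poet]] [PP [P beside] [NP [Det that] [AP [Adj curious]] [N robot]]]] [VP [V waited] [NP [Det this] [AP [Adj curious]] [N poet]]]]
The span 'that curious robot' is the NP node built by NP → Det AP N.
Its mother is the PP built by PP → P NP.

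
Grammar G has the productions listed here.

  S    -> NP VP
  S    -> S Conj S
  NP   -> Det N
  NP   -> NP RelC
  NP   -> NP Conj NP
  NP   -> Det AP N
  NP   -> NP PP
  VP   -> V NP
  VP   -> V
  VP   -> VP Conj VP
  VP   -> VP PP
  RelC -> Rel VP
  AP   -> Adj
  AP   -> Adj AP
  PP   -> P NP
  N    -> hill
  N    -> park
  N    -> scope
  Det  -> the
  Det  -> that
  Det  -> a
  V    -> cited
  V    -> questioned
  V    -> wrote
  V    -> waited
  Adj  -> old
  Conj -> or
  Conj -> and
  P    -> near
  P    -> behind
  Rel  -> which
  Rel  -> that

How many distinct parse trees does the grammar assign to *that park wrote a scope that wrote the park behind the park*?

4

Two of the 4 distinct bracketings:
[S [NP [Det that] [N park]] [VP [V wrote] [NP [NP [Det a] [N scope]] [RelC [Rel that] [VP [V wrote] [NP [NP [Det the] [N park]] [PP [P behind] [NP [Det the] [N park]]]]]]]]]
[S [NP [Det that] [N park]] [VP [V wrote] [NP [NP [Det a] [N scope]] [RelC [Rel that] [VP [VP [V wrote] [NP [Det the] [N park]]] [PP [P behind] [NP [Det the] [N park]]]]]]]]
The difference turns on whether NP → NP PP is used at the relevant span, versus an alternative expansion of NP.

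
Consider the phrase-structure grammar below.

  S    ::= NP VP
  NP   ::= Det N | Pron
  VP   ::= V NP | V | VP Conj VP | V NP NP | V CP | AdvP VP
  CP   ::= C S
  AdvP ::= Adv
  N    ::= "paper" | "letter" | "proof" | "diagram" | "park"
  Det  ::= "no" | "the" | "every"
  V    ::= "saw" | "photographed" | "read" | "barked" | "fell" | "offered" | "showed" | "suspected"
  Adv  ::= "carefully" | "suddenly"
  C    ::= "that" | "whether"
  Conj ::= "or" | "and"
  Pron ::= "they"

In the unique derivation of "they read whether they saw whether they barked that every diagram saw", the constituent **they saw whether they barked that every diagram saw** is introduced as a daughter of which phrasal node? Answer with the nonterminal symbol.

CP

S
  NP
    Pron: they
  VP
    V: read
    CP
      C: whether
      S
        NP
          Pron: they
        VP
          V: saw
          CP
            C: whether
            S
              NP
                Pron: they
              VP
                V: barked
                CP
                  C: that
                  S
                    NP
                      Det: every
                      N: diagram
                    VP
                      V: saw
The span 'they saw whether they barked that every diagram saw' is the S node built by S → NP VP.
Its mother is the CP built by CP → C S.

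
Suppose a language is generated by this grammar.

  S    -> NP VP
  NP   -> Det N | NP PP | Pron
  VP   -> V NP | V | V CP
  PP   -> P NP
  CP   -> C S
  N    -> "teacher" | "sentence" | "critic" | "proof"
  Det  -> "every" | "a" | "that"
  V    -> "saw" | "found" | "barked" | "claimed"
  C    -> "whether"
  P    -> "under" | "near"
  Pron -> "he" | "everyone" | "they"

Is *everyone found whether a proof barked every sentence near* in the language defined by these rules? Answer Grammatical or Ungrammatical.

For S → NP VP, the only prefix that parses as NP is 'everyone', but the remainder 'found whether a proof barked every sentence near' is not a VP under these rules.

Ungrammatical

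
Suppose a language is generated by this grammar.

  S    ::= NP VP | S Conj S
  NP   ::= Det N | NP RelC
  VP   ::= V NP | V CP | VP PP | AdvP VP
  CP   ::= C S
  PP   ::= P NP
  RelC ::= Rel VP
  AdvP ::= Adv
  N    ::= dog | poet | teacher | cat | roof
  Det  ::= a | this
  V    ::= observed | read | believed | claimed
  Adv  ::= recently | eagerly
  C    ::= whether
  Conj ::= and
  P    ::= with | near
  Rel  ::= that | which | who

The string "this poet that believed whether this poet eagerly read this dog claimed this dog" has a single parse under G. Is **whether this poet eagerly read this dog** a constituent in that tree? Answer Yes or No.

[S [NP [NP [Det this] [N poet]] [RelC [Rel that] [VP [V believed] [CP [C whether] [S [NP [Det this] [N poet]] [VP [AdvP [Adv eagerly]] [VP [V read] [NP [Det this] [N dog]]]]]]]]] [VP [V claimed] [NP [Det this] [N dog]]]]
The words 'whether this poet eagerly read this dog' are exhaustively dominated by a single CP node (built by CP → C S), so they form a constituent.

Yes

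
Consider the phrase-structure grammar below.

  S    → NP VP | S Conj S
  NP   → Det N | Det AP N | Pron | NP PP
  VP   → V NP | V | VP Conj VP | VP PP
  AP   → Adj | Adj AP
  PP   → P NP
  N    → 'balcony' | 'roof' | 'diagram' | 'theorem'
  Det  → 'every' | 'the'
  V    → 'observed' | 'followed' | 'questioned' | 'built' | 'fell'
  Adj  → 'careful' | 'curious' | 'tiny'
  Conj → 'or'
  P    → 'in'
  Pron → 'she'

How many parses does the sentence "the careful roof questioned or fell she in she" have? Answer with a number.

Two of the 3 distinct bracketings:
[S [NP [Det the] [AP [Adj careful]] [N roof]] [VP [VP [V questioned]] [Conj or] [VP [V fell] [NP [NP [Pron she]] [PP [P in] [NP [Pron she]]]]]]]
[S [NP [Det the] [AP [Adj careful]] [N roof]] [VP [VP [V questioned]] [Conj or] [VP [VP [V fell] [NP [Pron she]]] [PP [P in] [NP [Pron she]]]]]]
The difference turns on whether NP → NP PP is used at the relevant span, versus an alternative expansion of NP.

3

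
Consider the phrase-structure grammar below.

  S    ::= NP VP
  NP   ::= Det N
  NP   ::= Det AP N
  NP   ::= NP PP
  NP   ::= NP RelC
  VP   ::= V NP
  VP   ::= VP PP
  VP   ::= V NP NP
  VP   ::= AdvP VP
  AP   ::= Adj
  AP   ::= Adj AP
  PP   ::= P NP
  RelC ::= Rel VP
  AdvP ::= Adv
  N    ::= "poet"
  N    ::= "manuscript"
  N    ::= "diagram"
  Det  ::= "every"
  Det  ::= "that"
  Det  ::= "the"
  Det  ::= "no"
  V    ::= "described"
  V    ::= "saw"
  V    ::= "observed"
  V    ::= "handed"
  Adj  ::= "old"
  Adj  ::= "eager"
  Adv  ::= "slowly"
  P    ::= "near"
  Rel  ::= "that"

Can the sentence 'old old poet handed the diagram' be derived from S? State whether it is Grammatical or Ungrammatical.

For S → NP VP, no prefix of the string parses as an NP.

Ungrammatical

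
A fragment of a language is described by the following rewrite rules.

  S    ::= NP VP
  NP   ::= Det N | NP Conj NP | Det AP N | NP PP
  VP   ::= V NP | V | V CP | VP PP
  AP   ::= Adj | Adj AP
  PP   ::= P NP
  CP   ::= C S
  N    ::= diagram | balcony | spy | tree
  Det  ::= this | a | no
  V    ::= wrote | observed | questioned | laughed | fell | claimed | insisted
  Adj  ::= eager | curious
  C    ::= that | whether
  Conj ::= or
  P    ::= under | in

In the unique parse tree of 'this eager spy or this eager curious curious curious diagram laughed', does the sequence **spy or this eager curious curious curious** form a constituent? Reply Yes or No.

No

[S [NP [NP [Det this] [AP [Adj eager]] [N spy]] [Conj or] [NP [Det this] [AP [Adj eager] [AP [Adj curious] [AP [Adj curious] [AP [Adj curious]]]]] [N diagram]]] [VP [V laughed]]]
The smallest constituent containing 'spy or this eager curious curious curious' is the NP spanning 'this eager spy or this eager curious curious curious diagram'; no single node in the tree dominates exactly the given words.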